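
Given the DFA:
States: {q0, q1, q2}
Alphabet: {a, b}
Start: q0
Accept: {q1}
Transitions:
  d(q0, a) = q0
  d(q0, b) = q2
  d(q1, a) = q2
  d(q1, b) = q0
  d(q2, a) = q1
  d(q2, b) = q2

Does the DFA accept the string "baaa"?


Trace: q0 -> q2 -> q1 -> q2 -> q1
Final state: q1
Accept states: {q1}

Yes, accepted (final state q1 is an accept state)


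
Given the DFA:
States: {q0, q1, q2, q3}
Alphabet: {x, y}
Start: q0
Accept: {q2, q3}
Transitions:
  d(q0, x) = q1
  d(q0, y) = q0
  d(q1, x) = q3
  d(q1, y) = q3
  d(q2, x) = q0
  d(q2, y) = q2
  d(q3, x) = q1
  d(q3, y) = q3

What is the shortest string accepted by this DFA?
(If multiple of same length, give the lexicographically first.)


BFS by string length (lex-first path to each state shown):
  len 0: q0<-""
  len 1: q0<-"y", q1<-"x"
  len 2: q0<-"yy", q1<-"yx", q3<-"xx"
Found accept state at length 2.

"xx"


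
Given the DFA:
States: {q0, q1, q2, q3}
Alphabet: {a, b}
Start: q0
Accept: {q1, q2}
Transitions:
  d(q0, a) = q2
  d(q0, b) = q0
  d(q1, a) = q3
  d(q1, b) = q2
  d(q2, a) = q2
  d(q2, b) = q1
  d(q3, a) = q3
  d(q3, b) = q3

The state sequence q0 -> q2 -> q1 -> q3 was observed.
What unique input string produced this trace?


Trace back each transition to find the symbol:
  q0 --[a]--> q2
  q2 --[b]--> q1
  q1 --[a]--> q3

"aba"


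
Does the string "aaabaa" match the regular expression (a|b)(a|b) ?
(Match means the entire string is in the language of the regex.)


|string| = 6; first = 'a'; last = 'a'

No, "aaabaa" does not match (a|b)(a|b)


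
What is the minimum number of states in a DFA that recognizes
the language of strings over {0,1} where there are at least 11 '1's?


States: count = 0, 1, ..., 10, and a final '>= 11' state.
Total: 11 + 1 = 12. Accept = '>= 11' state.

12


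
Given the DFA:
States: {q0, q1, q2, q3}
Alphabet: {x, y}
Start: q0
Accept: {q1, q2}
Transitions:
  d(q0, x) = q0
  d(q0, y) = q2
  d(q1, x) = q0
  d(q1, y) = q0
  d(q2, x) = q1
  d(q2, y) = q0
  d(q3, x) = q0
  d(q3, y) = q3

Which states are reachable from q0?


BFS from q0:
  layer 0: {q0}
  layer 1: {q2}
  layer 2: {q1}

{q0, q1, q2}


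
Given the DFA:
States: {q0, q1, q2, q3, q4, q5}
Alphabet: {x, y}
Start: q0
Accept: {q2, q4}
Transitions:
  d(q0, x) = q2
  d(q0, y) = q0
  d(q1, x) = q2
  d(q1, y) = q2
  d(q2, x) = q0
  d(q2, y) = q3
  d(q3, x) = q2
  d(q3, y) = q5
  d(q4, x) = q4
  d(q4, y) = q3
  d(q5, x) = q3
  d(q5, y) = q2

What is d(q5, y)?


Looking up transition d(q5, y)

q2


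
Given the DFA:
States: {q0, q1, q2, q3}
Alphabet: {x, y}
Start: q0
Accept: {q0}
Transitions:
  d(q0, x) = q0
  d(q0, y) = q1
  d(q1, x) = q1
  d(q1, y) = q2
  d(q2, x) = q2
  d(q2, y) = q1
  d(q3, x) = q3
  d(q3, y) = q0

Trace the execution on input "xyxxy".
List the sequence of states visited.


Input: xyxxy
d(q0, x) = q0
d(q0, y) = q1
d(q1, x) = q1
d(q1, x) = q1
d(q1, y) = q2


q0 -> q0 -> q1 -> q1 -> q1 -> q2


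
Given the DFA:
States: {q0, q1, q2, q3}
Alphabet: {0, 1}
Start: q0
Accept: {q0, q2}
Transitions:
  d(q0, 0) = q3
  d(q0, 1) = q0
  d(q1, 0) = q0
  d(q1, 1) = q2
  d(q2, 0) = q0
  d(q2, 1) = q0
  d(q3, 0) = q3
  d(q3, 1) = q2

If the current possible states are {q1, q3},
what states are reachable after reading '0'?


Apply transition on '0' from each current state:
  d(q1, 0) = q0
  d(q3, 0) = q3

{q0, q3}


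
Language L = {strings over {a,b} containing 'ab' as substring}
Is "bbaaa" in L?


'ab' does not occur

No, "bbaaa" is not in L


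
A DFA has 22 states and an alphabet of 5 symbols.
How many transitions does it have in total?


Each state has exactly one transition per symbol.
22 * 5 = 110

110


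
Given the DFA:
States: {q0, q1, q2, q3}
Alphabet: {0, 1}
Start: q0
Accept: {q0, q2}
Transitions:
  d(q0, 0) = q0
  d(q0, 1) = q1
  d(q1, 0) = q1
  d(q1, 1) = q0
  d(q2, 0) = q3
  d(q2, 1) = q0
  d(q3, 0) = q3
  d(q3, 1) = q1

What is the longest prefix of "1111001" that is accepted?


Run the DFA, marking each prefix where the state is accepting:
  "" -> q0 [accept]
  "1" -> q1 [reject]
  "11" -> q0 [accept]
  "111" -> q1 [reject]
  "1111" -> q0 [accept]
  "11110" -> q0 [accept]
  "111100" -> q0 [accept]
  "1111001" -> q1 [reject]

"111100"


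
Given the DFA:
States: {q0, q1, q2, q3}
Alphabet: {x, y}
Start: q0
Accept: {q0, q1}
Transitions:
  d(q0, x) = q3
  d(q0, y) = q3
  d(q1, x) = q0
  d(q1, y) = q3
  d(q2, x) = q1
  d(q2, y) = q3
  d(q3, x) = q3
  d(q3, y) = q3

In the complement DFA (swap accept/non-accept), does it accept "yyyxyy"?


Trace: q0 -> q3 -> q3 -> q3 -> q3 -> q3 -> q3
Final: q3
Original accept: {q0, q1}
Complement: q3 is not in original accept

Yes, complement accepts (original rejects)


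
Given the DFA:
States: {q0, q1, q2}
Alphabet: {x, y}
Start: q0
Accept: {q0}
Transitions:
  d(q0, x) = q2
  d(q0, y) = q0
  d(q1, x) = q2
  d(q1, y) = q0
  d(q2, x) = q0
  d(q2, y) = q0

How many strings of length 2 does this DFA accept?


Enumerating all length-2 strings:
  "xx" -> q0 [accept]
  "xy" -> q0 [accept]
  "yx" -> q2 [reject]
  "yy" -> q0 [accept]

3 out of 4


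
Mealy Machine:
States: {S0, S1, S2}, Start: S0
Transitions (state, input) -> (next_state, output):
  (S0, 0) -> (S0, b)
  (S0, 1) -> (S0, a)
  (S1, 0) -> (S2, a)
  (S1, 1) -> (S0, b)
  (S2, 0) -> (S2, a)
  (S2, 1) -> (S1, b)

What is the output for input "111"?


Step-by-step:
  (S0, 1) -> (S0, a)
  (S0, 1) -> (S0, a)
  (S0, 1) -> (S0, a)

"aaa"


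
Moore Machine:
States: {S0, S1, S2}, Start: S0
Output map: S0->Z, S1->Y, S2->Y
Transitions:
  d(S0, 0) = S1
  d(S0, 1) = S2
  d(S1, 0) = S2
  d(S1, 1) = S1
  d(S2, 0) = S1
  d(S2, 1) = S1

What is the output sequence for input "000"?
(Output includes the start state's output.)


Start: S0 (output Z)
  --0--> S1 (output Y)
  --0--> S2 (output Y)
  --0--> S1 (output Y)

"ZYYY"


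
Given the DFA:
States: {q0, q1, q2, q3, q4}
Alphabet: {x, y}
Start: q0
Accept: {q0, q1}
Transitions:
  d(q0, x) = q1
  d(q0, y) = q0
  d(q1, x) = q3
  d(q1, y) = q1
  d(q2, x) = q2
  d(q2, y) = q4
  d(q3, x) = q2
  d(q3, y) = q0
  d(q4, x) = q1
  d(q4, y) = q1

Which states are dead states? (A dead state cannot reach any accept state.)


Forward reachability from each state:
  q0 -> reaches accept state q0 (live)
  q1 -> reaches accept state q0 (live)
  q2 -> reaches accept state q0 (live)
  q3 -> reaches accept state q0 (live)
  q4 -> reaches accept state q0 (live)

None (all states can reach an accept state)


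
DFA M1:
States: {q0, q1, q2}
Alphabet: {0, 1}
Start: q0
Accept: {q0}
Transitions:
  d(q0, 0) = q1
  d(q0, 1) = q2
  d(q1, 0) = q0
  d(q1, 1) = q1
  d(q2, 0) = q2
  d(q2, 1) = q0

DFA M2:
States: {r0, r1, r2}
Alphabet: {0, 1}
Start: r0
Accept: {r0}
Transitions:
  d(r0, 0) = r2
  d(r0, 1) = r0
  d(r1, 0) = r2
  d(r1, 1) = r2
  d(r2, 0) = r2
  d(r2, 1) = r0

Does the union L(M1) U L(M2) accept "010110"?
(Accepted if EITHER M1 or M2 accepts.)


M1: final=q1 accepted=False
M2: final=r2 accepted=False

No, union rejects (neither accepts)


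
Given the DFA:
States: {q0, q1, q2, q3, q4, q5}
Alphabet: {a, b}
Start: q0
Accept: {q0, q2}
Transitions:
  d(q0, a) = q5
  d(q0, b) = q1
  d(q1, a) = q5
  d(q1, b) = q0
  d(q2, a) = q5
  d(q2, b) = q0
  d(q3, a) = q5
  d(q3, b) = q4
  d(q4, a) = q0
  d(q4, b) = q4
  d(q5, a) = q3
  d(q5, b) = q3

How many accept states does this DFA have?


Accept states listed: {q0, q2}
Counting: q0(1) q2(2)

2


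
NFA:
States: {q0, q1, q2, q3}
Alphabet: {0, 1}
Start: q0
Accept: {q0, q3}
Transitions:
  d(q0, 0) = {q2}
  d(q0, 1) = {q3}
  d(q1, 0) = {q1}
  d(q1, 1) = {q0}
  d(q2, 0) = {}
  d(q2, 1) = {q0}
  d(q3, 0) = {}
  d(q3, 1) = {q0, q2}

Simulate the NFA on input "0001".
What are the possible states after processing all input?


Start: {q0}
  --0--> {q2}
  --0--> {}
  --0--> {}
  --1--> {}

{} (empty set, no valid transitions)


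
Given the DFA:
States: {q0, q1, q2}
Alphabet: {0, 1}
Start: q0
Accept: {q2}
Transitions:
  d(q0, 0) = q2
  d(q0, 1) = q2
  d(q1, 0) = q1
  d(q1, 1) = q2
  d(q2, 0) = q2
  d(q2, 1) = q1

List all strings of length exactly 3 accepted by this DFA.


All strings of length 3: 8 total
Accepted: 4

"000", "011", "100", "111"


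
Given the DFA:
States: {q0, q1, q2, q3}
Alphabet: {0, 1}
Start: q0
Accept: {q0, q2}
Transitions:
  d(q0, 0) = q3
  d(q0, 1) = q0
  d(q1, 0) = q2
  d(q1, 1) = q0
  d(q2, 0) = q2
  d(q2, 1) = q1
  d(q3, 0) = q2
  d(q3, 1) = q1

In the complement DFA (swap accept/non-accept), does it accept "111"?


Trace: q0 -> q0 -> q0 -> q0
Final: q0
Original accept: {q0, q2}
Complement: q0 is in original accept

No, complement rejects (original accepts)


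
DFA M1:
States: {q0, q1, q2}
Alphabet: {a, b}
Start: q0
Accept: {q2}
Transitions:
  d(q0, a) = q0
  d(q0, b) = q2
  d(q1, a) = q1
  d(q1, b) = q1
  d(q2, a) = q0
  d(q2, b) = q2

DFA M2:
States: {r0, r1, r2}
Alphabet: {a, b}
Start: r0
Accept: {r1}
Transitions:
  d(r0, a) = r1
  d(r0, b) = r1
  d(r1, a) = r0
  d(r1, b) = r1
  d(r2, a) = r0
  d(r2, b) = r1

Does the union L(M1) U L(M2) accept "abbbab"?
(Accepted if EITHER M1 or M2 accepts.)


M1: final=q2 accepted=True
M2: final=r1 accepted=True

Yes, union accepts


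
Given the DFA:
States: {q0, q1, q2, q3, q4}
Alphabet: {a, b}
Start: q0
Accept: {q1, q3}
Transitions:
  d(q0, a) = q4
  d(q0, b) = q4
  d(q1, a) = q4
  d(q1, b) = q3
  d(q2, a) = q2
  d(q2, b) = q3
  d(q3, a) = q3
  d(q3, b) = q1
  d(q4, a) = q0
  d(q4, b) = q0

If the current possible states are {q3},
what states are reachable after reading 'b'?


Apply transition on 'b' from each current state:
  d(q3, b) = q1

{q1}


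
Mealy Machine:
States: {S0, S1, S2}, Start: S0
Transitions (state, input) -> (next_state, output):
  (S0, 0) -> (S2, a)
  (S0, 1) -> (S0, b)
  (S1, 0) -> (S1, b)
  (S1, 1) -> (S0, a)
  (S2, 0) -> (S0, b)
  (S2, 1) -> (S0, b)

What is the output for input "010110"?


Step-by-step:
  (S0, 0) -> (S2, a)
  (S2, 1) -> (S0, b)
  (S0, 0) -> (S2, a)
  (S2, 1) -> (S0, b)
  (S0, 1) -> (S0, b)
  (S0, 0) -> (S2, a)

"ababba"


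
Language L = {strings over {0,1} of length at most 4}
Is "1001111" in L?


length = 7

No, "1001111" is not in L


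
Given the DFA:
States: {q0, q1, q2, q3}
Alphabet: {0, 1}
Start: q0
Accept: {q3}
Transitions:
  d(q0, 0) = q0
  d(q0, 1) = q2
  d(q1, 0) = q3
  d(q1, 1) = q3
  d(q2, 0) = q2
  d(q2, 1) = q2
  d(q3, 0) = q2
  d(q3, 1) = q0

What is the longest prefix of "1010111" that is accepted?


Run the DFA, marking each prefix where the state is accepting:
  "" -> q0 [reject]
  "1" -> q2 [reject]
  "10" -> q2 [reject]
  "101" -> q2 [reject]
  "1010" -> q2 [reject]
  "10101" -> q2 [reject]
  "101011" -> q2 [reject]
  "1010111" -> q2 [reject]

No prefix is accepted


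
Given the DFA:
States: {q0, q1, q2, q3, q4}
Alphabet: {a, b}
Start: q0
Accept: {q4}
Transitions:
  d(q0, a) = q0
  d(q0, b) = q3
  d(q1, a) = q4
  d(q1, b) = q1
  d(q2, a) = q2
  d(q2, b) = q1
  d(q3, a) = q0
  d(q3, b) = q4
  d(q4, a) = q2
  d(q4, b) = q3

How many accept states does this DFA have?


Accept states listed: {q4}
Counting: q4(1)

1


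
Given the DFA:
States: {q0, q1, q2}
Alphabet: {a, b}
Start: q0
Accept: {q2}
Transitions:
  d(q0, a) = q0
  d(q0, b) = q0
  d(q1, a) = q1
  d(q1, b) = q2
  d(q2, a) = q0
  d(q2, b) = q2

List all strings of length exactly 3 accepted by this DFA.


All strings of length 3: 8 total
Accepted: 0

None


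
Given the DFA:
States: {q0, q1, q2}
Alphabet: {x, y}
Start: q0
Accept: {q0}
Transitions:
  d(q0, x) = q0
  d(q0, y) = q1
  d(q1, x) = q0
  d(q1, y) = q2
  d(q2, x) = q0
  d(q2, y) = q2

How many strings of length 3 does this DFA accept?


Enumerating all length-3 strings:
  "xxx" -> q0 [accept]
  "xxy" -> q1 [reject]
  "xyx" -> q0 [accept]
  "xyy" -> q2 [reject]
  "yxx" -> q0 [accept]
  "yxy" -> q1 [reject]
  "yyx" -> q0 [accept]
  "yyy" -> q2 [reject]

4 out of 8


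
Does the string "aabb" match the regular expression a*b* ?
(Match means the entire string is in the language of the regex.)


|string| = 4; first = 'a'; last = 'b'

Yes, "aabb" matches a*b*


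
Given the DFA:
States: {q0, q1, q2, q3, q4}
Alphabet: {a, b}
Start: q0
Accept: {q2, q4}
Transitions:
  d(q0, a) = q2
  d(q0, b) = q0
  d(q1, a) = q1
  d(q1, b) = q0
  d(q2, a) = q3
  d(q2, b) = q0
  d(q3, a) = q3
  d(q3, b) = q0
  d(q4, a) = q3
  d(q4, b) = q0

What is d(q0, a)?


Looking up transition d(q0, a)

q2


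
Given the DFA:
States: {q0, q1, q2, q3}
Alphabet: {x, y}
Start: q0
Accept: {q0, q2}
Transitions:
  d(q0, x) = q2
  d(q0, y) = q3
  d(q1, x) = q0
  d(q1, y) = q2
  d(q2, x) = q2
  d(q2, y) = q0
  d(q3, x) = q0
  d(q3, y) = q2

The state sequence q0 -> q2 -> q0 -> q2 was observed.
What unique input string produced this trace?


Trace back each transition to find the symbol:
  q0 --[x]--> q2
  q2 --[y]--> q0
  q0 --[x]--> q2

"xyx"


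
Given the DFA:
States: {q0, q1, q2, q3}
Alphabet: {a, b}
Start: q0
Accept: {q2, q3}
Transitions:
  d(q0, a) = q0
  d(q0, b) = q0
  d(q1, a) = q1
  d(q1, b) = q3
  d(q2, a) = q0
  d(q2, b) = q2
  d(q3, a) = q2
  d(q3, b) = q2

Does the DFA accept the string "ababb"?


Trace: q0 -> q0 -> q0 -> q0 -> q0 -> q0
Final state: q0
Accept states: {q2, q3}

No, rejected (final state q0 is not an accept state)


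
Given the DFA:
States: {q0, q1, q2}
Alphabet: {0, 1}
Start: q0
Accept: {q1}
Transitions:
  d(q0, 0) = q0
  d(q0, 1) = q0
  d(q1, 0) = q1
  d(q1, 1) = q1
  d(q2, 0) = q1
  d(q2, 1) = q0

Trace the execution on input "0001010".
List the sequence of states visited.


Input: 0001010
d(q0, 0) = q0
d(q0, 0) = q0
d(q0, 0) = q0
d(q0, 1) = q0
d(q0, 0) = q0
d(q0, 1) = q0
d(q0, 0) = q0


q0 -> q0 -> q0 -> q0 -> q0 -> q0 -> q0 -> q0


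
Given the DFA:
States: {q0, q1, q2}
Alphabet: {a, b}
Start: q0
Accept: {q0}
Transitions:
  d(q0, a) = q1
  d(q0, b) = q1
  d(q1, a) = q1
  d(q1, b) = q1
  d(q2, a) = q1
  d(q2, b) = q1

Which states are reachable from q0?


BFS from q0:
  layer 0: {q0}
  layer 1: {q1}

{q0, q1}


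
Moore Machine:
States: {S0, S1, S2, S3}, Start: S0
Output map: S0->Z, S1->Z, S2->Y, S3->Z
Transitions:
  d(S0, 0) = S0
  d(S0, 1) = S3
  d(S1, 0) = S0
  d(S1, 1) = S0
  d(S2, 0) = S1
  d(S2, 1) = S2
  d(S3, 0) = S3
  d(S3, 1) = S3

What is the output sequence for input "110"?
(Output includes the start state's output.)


Start: S0 (output Z)
  --1--> S3 (output Z)
  --1--> S3 (output Z)
  --0--> S3 (output Z)

"ZZZZ"


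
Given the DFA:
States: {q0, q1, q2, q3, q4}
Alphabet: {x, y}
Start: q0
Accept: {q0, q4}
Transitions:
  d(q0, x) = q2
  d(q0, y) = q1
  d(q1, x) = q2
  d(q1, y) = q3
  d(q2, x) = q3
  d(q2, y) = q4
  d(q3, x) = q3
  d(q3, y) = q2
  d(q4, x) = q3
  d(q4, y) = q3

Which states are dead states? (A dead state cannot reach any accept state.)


Forward reachability from each state:
  q0 -> reaches accept state q0 (live)
  q1 -> reaches accept state q4 (live)
  q2 -> reaches accept state q4 (live)
  q3 -> reaches accept state q4 (live)
  q4 -> reaches accept state q4 (live)

None (all states can reach an accept state)


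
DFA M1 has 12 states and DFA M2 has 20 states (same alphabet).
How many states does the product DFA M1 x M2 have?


Product construction pairs every M1 state with every M2 state.
12 * 20 = 240

240


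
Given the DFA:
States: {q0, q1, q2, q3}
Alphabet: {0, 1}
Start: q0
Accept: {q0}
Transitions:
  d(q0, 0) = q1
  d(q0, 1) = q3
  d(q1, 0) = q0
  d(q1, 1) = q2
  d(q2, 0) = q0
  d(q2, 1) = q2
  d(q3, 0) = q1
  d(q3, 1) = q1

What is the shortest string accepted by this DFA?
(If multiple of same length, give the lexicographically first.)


BFS by string length (lex-first path to each state shown):
  len 0: q0<-""
Found accept state at length 0.

"" (empty string)


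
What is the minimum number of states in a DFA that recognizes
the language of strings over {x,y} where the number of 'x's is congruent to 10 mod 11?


States track (count of 'x') mod 11.
Need 11 states: one per remainder 0..10; accept = remainder 10.

11


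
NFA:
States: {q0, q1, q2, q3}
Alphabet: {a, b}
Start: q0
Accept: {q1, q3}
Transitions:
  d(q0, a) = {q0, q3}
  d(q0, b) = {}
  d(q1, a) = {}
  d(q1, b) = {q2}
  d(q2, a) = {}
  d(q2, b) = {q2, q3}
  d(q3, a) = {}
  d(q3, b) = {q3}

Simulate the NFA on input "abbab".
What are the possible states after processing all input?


Start: {q0}
  --a--> {q0, q3}
  --b--> {q3}
  --b--> {q3}
  --a--> {}
  --b--> {}

{} (empty set, no valid transitions)


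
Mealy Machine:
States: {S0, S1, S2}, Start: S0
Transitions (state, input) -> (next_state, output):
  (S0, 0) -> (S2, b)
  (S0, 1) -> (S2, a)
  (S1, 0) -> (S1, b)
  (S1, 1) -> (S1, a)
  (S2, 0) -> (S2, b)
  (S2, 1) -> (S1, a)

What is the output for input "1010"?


Step-by-step:
  (S0, 1) -> (S2, a)
  (S2, 0) -> (S2, b)
  (S2, 1) -> (S1, a)
  (S1, 0) -> (S1, b)

"abab"


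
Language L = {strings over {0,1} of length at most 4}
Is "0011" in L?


length = 4

Yes, "0011" is in L


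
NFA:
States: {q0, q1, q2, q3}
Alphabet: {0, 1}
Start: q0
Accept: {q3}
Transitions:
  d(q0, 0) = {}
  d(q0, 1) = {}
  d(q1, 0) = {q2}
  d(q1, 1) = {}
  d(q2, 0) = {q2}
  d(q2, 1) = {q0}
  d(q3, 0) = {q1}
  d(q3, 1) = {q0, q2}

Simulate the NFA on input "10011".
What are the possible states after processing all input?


Start: {q0}
  --1--> {}
  --0--> {}
  --0--> {}
  --1--> {}
  --1--> {}

{} (empty set, no valid transitions)


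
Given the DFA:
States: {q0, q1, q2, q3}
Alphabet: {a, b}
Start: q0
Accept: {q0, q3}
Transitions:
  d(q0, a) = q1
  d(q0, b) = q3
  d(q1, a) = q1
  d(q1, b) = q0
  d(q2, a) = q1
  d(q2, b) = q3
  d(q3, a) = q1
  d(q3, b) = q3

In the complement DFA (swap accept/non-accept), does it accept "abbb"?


Trace: q0 -> q1 -> q0 -> q3 -> q3
Final: q3
Original accept: {q0, q3}
Complement: q3 is in original accept

No, complement rejects (original accepts)


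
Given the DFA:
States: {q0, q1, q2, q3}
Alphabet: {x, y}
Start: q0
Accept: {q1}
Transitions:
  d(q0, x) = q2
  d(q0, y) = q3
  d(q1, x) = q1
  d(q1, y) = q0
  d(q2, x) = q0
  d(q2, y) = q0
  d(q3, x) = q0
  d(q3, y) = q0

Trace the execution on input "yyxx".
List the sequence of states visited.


Input: yyxx
d(q0, y) = q3
d(q3, y) = q0
d(q0, x) = q2
d(q2, x) = q0


q0 -> q3 -> q0 -> q2 -> q0


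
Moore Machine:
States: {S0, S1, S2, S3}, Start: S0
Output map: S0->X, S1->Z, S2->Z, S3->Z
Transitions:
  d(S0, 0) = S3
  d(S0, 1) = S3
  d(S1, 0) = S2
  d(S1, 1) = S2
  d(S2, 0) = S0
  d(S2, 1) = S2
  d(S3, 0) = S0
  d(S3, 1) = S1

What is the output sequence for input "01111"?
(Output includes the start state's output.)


Start: S0 (output X)
  --0--> S3 (output Z)
  --1--> S1 (output Z)
  --1--> S2 (output Z)
  --1--> S2 (output Z)
  --1--> S2 (output Z)

"XZZZZZ"


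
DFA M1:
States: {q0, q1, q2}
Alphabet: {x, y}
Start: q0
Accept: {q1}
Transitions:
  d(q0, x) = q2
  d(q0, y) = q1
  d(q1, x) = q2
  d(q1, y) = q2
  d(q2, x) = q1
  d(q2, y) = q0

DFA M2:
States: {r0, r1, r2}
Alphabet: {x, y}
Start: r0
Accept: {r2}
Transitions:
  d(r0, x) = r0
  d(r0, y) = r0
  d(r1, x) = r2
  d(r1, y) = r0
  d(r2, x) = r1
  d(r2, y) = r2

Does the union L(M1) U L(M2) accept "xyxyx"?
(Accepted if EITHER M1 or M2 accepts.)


M1: final=q2 accepted=False
M2: final=r0 accepted=False

No, union rejects (neither accepts)


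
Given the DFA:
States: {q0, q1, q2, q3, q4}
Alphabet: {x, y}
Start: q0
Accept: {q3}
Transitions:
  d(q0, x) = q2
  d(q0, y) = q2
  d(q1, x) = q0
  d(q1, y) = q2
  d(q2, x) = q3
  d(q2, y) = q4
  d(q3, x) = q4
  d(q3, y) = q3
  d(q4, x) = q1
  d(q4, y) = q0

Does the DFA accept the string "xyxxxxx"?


Trace: q0 -> q2 -> q4 -> q1 -> q0 -> q2 -> q3 -> q4
Final state: q4
Accept states: {q3}

No, rejected (final state q4 is not an accept state)


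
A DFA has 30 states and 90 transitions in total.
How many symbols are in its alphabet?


Each state has exactly one transition per symbol.
|alphabet| = transitions / states = 90 / 30 = 3

3


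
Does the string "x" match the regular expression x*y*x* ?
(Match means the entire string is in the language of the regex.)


|string| = 1; first = 'x'; last = 'x'

Yes, "x" matches x*y*x*


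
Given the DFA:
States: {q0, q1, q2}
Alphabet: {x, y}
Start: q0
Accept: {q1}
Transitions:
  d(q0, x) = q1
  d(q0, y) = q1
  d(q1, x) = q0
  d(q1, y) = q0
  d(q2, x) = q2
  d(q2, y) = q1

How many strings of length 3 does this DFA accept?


Enumerating all length-3 strings:
  "xxx" -> q1 [accept]
  "xxy" -> q1 [accept]
  "xyx" -> q1 [accept]
  "xyy" -> q1 [accept]
  "yxx" -> q1 [accept]
  "yxy" -> q1 [accept]
  "yyx" -> q1 [accept]
  "yyy" -> q1 [accept]

8 out of 8


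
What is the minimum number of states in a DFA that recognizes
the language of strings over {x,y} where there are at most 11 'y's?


States: count = 0, 1, ..., 11 (all accepting; 12 states), plus a dead state for count > 11.
Total: 12 + 1 = 13.

13


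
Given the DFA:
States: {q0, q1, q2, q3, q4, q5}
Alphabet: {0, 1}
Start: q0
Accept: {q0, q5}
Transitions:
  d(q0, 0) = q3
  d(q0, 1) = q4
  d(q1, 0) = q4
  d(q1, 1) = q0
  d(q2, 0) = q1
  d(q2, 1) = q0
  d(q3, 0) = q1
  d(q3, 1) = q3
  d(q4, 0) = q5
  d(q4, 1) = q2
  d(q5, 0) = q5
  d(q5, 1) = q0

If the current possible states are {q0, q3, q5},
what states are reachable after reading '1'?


Apply transition on '1' from each current state:
  d(q0, 1) = q4
  d(q3, 1) = q3
  d(q5, 1) = q0

{q0, q3, q4}


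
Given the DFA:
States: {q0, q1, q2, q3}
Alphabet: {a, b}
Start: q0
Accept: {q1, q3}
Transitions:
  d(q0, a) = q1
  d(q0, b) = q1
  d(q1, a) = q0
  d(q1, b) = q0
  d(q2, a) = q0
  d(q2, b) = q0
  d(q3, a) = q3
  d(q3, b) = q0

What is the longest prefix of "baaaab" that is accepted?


Run the DFA, marking each prefix where the state is accepting:
  "" -> q0 [reject]
  "b" -> q1 [accept]
  "ba" -> q0 [reject]
  "baa" -> q1 [accept]
  "baaa" -> q0 [reject]
  "baaaa" -> q1 [accept]
  "baaaab" -> q0 [reject]

"baaaa"


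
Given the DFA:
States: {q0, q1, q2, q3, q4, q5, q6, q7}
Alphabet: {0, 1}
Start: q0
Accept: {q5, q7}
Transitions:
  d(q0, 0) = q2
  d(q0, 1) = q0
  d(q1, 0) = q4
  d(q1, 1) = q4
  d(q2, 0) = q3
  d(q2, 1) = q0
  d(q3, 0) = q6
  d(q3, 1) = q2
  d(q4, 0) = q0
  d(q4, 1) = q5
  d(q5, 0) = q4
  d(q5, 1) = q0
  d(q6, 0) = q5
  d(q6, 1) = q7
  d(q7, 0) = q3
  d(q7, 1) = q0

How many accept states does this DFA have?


Accept states listed: {q5, q7}
Counting: q5(1) q7(2)

2


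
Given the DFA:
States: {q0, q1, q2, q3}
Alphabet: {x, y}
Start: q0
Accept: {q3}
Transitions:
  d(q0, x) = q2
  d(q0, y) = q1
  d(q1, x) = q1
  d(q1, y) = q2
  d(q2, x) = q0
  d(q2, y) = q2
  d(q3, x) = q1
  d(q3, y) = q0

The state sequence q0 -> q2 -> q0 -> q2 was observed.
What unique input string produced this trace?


Trace back each transition to find the symbol:
  q0 --[x]--> q2
  q2 --[x]--> q0
  q0 --[x]--> q2

"xxx"


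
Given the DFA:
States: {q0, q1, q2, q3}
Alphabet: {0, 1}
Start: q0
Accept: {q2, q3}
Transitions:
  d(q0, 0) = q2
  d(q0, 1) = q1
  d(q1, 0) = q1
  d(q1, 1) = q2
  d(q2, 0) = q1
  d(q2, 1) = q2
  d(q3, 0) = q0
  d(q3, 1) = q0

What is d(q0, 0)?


Looking up transition d(q0, 0)

q2


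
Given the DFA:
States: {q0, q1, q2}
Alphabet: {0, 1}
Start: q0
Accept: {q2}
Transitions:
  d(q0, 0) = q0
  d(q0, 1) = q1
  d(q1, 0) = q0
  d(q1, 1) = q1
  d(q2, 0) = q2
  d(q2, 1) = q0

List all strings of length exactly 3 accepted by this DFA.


All strings of length 3: 8 total
Accepted: 0

None


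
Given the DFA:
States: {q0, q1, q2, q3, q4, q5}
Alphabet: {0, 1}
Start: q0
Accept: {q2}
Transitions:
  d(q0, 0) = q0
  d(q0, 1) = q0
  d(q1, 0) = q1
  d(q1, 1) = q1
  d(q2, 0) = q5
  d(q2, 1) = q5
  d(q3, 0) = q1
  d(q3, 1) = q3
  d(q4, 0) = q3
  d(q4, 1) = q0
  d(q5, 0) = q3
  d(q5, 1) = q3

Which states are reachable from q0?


BFS from q0:
  layer 0: {q0}

{q0}


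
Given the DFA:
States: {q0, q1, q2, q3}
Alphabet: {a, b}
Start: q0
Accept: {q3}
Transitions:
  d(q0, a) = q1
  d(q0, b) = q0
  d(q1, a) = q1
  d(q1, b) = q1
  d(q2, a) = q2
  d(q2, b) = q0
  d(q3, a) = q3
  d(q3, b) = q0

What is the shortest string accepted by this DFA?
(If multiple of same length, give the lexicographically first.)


BFS by string length (lex-first path to each state shown):
  len 0: q0<-""
  len 1: q0<-"b", q1<-"a"
  len 2: q0<-"bb", q1<-"aa"
  len 3: q0<-"bbb", q1<-"aaa"
  len 4: q0<-"bbbb", q1<-"aaaa"
  len 5: q0<-"bbbbb", q1<-"aaaaa"
  len 6: q0<-"bbbbbb", q1<-"aaaaaa"
  len 7: q0<-"bbbbbbb", q1<-"aaaaaaa"
  len 8: q0<-"bbbbbbbb", q1<-"aaaaaaaa"

No string accepted (empty language)


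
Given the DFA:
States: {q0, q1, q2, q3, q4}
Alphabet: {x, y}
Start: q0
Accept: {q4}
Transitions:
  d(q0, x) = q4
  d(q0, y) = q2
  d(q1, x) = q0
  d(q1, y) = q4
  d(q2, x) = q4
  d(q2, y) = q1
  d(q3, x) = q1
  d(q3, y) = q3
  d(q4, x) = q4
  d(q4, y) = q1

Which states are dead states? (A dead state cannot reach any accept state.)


Forward reachability from each state:
  q0 -> reaches accept state q4 (live)
  q1 -> reaches accept state q4 (live)
  q2 -> reaches accept state q4 (live)
  q3 -> reaches accept state q4 (live)
  q4 -> reaches accept state q4 (live)

None (all states can reach an accept state)


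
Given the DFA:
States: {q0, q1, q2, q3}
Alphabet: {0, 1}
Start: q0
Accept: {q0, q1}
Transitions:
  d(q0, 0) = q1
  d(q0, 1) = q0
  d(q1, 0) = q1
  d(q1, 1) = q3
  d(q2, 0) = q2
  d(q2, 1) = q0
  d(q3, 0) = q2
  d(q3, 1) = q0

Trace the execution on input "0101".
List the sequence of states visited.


Input: 0101
d(q0, 0) = q1
d(q1, 1) = q3
d(q3, 0) = q2
d(q2, 1) = q0


q0 -> q1 -> q3 -> q2 -> q0


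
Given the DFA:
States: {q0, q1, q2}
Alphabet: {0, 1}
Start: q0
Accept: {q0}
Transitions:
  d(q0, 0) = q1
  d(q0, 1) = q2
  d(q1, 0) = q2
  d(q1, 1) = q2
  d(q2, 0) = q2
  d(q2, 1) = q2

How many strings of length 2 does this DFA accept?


Enumerating all length-2 strings:
  "00" -> q2 [reject]
  "01" -> q2 [reject]
  "10" -> q2 [reject]
  "11" -> q2 [reject]

0 out of 4


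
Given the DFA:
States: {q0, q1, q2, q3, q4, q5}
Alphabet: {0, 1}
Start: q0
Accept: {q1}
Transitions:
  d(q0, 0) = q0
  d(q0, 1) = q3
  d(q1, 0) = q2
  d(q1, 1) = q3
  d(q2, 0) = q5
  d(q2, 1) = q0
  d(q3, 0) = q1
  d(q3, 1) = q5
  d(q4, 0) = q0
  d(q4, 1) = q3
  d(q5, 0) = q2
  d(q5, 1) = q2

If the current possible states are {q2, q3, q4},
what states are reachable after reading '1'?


Apply transition on '1' from each current state:
  d(q2, 1) = q0
  d(q3, 1) = q5
  d(q4, 1) = q3

{q0, q3, q5}


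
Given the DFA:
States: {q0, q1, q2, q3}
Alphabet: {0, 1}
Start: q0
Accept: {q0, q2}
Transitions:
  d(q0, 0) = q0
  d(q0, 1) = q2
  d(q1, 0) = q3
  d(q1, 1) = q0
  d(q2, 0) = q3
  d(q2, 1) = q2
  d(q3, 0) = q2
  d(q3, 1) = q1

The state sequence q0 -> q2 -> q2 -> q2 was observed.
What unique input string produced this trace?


Trace back each transition to find the symbol:
  q0 --[1]--> q2
  q2 --[1]--> q2
  q2 --[1]--> q2

"111"


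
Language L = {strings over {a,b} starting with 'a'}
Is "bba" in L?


first symbol = 'b'

No, "bba" is not in L


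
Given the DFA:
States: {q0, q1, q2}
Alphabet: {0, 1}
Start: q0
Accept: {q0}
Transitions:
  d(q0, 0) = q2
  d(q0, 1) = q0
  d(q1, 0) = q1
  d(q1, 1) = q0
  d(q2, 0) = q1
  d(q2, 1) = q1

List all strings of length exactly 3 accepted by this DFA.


All strings of length 3: 8 total
Accepted: 3

"001", "011", "111"


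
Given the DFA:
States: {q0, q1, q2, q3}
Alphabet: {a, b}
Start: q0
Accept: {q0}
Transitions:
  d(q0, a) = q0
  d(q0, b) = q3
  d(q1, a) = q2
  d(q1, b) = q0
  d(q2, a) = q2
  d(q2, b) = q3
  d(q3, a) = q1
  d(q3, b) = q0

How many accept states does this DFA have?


Accept states listed: {q0}
Counting: q0(1)

1


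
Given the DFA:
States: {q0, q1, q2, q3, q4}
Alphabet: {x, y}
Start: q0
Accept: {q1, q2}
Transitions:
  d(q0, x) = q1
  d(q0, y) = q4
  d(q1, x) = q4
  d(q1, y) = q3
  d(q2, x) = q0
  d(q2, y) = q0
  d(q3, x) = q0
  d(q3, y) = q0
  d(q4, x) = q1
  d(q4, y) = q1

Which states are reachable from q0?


BFS from q0:
  layer 0: {q0}
  layer 1: {q1, q4}
  layer 2: {q3}

{q0, q1, q3, q4}


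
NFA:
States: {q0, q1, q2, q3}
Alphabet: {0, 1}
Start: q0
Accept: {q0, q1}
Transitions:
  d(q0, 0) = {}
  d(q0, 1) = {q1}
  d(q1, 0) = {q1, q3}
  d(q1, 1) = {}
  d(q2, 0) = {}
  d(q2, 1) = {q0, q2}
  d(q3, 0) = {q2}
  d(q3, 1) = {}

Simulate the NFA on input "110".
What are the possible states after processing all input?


Start: {q0}
  --1--> {q1}
  --1--> {}
  --0--> {}

{} (empty set, no valid transitions)


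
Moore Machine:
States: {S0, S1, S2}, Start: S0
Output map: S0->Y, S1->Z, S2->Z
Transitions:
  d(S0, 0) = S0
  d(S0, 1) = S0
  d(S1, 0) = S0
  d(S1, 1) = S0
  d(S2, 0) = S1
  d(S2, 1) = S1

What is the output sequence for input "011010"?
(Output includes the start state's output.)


Start: S0 (output Y)
  --0--> S0 (output Y)
  --1--> S0 (output Y)
  --1--> S0 (output Y)
  --0--> S0 (output Y)
  --1--> S0 (output Y)
  --0--> S0 (output Y)

"YYYYYYY"


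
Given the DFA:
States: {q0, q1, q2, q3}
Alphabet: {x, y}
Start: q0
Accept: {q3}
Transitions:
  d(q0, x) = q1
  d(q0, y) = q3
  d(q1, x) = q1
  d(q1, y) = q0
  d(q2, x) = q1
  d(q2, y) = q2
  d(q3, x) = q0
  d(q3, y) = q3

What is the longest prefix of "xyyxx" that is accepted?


Run the DFA, marking each prefix where the state is accepting:
  "" -> q0 [reject]
  "x" -> q1 [reject]
  "xy" -> q0 [reject]
  "xyy" -> q3 [accept]
  "xyyx" -> q0 [reject]
  "xyyxx" -> q1 [reject]

"xyy"


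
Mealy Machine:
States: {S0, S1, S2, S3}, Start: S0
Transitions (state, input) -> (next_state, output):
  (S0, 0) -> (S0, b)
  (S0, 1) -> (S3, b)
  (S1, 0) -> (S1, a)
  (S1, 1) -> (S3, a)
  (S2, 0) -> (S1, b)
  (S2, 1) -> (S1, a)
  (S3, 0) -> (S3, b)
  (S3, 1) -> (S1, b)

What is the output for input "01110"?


Step-by-step:
  (S0, 0) -> (S0, b)
  (S0, 1) -> (S3, b)
  (S3, 1) -> (S1, b)
  (S1, 1) -> (S3, a)
  (S3, 0) -> (S3, b)

"bbbab"


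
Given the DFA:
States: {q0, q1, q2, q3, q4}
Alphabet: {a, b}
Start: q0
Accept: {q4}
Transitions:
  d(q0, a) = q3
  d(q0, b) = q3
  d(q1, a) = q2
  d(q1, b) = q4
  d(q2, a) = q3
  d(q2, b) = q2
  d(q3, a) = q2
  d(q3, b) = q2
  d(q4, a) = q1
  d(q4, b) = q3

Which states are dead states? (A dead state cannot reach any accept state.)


Forward reachability from each state:
  q0 -> reaches {q0, q2, q3}, no accept state (dead)
  q1 -> reaches accept state q4 (live)
  q2 -> reaches {q2, q3}, no accept state (dead)
  q3 -> reaches {q2, q3}, no accept state (dead)
  q4 -> reaches accept state q4 (live)

{q0, q2, q3}


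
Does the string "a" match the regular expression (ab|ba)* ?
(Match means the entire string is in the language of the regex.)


|string| = 1; first = 'a'; last = 'a'

No, "a" does not match (ab|ba)*


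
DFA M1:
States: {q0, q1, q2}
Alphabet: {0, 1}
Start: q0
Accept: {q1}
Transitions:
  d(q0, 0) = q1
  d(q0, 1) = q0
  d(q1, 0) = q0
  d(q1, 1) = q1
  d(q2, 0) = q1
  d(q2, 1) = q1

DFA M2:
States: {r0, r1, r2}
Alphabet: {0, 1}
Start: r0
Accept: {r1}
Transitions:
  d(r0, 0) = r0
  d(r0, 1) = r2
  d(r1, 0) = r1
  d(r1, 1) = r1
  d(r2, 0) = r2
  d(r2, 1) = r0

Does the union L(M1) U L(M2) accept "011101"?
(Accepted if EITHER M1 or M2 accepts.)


M1: final=q0 accepted=False
M2: final=r0 accepted=False

No, union rejects (neither accepts)


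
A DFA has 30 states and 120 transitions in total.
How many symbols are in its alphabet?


Each state has exactly one transition per symbol.
|alphabet| = transitions / states = 120 / 30 = 4

4


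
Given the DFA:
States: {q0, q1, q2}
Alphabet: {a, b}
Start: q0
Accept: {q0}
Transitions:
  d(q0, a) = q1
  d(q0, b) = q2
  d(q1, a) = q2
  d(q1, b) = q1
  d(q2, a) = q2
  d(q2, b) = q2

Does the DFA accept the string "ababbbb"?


Trace: q0 -> q1 -> q1 -> q2 -> q2 -> q2 -> q2 -> q2
Final state: q2
Accept states: {q0}

No, rejected (final state q2 is not an accept state)


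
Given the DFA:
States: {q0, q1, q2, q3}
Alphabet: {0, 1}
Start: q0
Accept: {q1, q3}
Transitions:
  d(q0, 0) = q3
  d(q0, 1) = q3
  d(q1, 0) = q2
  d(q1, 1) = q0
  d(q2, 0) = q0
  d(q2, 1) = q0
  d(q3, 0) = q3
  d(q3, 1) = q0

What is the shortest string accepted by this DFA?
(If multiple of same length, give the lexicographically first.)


BFS by string length (lex-first path to each state shown):
  len 0: q0<-""
  len 1: q3<-"0"
Found accept state at length 1.

"0"


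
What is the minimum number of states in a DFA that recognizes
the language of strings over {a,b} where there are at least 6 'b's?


States: count = 0, 1, ..., 5, and a final '>= 6' state.
Total: 6 + 1 = 7. Accept = '>= 6' state.

7


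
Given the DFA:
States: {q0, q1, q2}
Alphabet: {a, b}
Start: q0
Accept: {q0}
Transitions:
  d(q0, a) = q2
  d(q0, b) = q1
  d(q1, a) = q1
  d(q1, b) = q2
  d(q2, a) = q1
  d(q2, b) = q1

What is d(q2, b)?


Looking up transition d(q2, b)

q1


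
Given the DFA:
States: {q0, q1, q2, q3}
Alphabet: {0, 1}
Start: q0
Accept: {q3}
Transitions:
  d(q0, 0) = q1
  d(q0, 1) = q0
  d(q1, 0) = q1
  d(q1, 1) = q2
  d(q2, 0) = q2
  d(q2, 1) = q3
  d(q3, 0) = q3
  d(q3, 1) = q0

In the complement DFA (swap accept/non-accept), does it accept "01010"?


Trace: q0 -> q1 -> q2 -> q2 -> q3 -> q3
Final: q3
Original accept: {q3}
Complement: q3 is in original accept

No, complement rejects (original accepts)


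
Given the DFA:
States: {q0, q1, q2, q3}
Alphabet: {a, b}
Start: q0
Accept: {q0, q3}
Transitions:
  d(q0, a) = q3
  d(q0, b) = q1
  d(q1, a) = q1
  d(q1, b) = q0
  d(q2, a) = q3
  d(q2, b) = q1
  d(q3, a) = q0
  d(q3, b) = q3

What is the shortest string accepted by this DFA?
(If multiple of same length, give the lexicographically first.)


BFS by string length (lex-first path to each state shown):
  len 0: q0<-""
Found accept state at length 0.

"" (empty string)


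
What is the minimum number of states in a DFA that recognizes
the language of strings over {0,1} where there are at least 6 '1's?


States: count = 0, 1, ..., 5, and a final '>= 6' state.
Total: 6 + 1 = 7. Accept = '>= 6' state.

7


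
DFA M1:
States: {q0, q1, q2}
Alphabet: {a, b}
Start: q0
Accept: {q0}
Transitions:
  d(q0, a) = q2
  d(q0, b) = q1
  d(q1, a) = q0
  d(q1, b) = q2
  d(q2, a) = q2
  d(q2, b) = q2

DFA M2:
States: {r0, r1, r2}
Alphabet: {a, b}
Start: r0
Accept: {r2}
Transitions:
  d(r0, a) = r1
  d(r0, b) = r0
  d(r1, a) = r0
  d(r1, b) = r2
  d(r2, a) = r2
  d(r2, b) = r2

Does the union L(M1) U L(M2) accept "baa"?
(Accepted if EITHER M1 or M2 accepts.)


M1: final=q2 accepted=False
M2: final=r0 accepted=False

No, union rejects (neither accepts)


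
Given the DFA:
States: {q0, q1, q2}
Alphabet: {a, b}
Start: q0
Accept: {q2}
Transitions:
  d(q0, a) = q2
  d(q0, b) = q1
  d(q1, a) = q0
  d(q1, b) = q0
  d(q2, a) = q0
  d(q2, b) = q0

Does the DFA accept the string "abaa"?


Trace: q0 -> q2 -> q0 -> q2 -> q0
Final state: q0
Accept states: {q2}

No, rejected (final state q0 is not an accept state)


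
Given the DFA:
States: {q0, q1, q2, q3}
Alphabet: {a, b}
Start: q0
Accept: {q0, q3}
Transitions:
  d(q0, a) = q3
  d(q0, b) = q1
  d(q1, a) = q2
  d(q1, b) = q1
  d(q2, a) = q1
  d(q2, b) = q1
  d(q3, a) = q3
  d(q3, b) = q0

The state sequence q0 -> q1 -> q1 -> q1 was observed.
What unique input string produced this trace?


Trace back each transition to find the symbol:
  q0 --[b]--> q1
  q1 --[b]--> q1
  q1 --[b]--> q1

"bbb"


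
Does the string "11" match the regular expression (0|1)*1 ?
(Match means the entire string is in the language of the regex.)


|string| = 2; first = '1'; last = '1'

Yes, "11" matches (0|1)*1


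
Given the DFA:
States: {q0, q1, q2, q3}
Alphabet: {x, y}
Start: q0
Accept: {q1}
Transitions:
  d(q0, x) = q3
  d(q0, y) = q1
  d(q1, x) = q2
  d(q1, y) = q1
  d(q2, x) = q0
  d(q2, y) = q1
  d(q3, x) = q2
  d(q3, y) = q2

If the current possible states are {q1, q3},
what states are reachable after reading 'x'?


Apply transition on 'x' from each current state:
  d(q1, x) = q2
  d(q3, x) = q2

{q2}


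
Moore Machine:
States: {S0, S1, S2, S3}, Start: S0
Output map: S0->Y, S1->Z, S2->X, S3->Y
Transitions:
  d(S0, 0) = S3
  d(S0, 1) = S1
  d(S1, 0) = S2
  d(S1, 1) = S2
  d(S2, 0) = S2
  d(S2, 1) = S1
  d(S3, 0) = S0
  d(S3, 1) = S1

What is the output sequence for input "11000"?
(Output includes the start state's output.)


Start: S0 (output Y)
  --1--> S1 (output Z)
  --1--> S2 (output X)
  --0--> S2 (output X)
  --0--> S2 (output X)
  --0--> S2 (output X)

"YZXXXX"


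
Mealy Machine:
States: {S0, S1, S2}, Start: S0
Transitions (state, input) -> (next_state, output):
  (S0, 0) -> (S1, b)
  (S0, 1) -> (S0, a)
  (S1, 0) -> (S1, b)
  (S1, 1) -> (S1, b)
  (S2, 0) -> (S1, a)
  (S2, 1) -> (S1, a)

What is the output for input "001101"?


Step-by-step:
  (S0, 0) -> (S1, b)
  (S1, 0) -> (S1, b)
  (S1, 1) -> (S1, b)
  (S1, 1) -> (S1, b)
  (S1, 0) -> (S1, b)
  (S1, 1) -> (S1, b)

"bbbbbb"


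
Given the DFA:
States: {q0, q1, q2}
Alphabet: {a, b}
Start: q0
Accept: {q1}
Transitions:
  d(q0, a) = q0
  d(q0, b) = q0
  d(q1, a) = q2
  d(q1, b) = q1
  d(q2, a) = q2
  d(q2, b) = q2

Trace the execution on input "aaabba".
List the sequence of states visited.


Input: aaabba
d(q0, a) = q0
d(q0, a) = q0
d(q0, a) = q0
d(q0, b) = q0
d(q0, b) = q0
d(q0, a) = q0


q0 -> q0 -> q0 -> q0 -> q0 -> q0 -> q0


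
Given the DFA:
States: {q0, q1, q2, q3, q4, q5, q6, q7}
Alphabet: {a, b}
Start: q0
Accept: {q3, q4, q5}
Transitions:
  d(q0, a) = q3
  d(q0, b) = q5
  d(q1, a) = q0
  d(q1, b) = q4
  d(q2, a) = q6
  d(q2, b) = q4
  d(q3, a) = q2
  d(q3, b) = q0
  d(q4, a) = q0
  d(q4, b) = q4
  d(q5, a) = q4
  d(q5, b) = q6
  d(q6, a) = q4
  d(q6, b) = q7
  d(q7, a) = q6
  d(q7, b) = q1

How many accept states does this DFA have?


Accept states listed: {q3, q4, q5}
Counting: q3(1) q4(2) q5(3)

3


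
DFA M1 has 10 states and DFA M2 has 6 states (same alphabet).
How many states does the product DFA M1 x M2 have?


Product construction pairs every M1 state with every M2 state.
10 * 6 = 60

60


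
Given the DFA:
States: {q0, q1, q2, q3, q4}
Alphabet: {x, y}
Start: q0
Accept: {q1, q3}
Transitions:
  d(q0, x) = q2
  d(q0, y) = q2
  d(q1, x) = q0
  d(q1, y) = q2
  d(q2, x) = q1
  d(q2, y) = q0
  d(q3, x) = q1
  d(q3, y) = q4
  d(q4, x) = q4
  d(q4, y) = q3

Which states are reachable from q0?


BFS from q0:
  layer 0: {q0}
  layer 1: {q2}
  layer 2: {q1}

{q0, q1, q2}


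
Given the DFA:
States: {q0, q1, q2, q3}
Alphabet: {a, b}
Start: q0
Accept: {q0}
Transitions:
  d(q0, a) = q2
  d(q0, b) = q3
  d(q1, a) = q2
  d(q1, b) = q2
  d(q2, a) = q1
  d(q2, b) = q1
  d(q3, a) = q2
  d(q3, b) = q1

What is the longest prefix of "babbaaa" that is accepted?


Run the DFA, marking each prefix where the state is accepting:
  "" -> q0 [accept]
  "b" -> q3 [reject]
  "ba" -> q2 [reject]
  "bab" -> q1 [reject]
  "babb" -> q2 [reject]
  "babba" -> q1 [reject]
  "babbaa" -> q2 [reject]
  "babbaaa" -> q1 [reject]

""


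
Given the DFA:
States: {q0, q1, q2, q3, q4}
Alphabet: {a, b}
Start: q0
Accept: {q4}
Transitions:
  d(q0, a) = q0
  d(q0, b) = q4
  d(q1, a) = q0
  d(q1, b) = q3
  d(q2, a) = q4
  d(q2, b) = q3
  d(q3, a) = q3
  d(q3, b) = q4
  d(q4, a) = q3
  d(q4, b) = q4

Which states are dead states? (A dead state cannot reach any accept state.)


Forward reachability from each state:
  q0 -> reaches accept state q4 (live)
  q1 -> reaches accept state q4 (live)
  q2 -> reaches accept state q4 (live)
  q3 -> reaches accept state q4 (live)
  q4 -> reaches accept state q4 (live)

None (all states can reach an accept state)


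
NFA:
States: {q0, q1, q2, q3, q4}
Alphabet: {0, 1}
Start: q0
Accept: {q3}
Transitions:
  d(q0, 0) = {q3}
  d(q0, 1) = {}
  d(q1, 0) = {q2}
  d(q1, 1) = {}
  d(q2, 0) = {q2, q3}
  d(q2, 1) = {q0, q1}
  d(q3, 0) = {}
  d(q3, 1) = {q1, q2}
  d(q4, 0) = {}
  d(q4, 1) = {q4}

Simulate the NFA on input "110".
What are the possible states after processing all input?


Start: {q0}
  --1--> {}
  --1--> {}
  --0--> {}

{} (empty set, no valid transitions)


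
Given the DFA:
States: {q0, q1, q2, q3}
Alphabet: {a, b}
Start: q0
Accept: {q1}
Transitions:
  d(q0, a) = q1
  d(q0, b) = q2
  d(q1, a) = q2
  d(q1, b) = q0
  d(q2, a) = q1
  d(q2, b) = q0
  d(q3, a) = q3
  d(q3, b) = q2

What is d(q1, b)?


Looking up transition d(q1, b)

q0
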